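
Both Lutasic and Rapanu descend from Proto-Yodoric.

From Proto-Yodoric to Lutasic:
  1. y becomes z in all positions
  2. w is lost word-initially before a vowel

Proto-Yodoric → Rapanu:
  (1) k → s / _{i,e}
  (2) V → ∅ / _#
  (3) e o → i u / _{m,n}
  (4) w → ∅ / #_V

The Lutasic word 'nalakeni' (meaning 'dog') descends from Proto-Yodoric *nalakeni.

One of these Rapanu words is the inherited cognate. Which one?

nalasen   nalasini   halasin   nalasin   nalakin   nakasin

Rapanu: start from *nalakeni.
  rule 1 (palatalisation): nalakeni → nalaseni
  rule 2 (apocope): nalaseni → nalasen
  rule 3 (pre-nasal raising): nalasen → nalasin
  rule 4: no change — nalasin
  ⇒ Rapanu nalasin
Among the options, 'nalasin' alone shows every Rapanu change applied in order.

nalasin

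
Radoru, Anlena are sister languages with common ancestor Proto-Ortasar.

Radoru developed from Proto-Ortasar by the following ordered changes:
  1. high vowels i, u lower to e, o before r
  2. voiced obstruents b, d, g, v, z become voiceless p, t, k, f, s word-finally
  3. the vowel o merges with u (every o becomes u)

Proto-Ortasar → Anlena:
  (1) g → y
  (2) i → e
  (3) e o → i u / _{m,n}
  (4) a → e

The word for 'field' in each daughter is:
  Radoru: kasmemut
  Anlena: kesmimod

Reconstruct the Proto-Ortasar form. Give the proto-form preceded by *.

*kasmemod

Position 5: Radoru has e, Anlena has i. Taking the neighbouring segments as reconstructed: Radoru e can only go back to *e; Anlena i could go back to *e or *i — the one source consistent with every daughter is *e.
Position 7: Radoru has u, Anlena has o. Anlena preserves o here (none of its changes turn any other segment into o), so the proto-segment is *o.
Continuing position by position gives *kasmemod; check it forward:
Radoru: *kasmemod
  kasmemod (rule 1 does not apply)
  kasmemod → kasmemot   [final devoicing]
  kasmemot → kasmemut   [vowel merger]
  giving Radoru kasmemut.
Anlena: *kasmemod > kasmimod > kesmimod  (by pre-nasal raising, vowel merger)
No other proto-form is consistent with every reflex, so the reconstruction is *kasmemod.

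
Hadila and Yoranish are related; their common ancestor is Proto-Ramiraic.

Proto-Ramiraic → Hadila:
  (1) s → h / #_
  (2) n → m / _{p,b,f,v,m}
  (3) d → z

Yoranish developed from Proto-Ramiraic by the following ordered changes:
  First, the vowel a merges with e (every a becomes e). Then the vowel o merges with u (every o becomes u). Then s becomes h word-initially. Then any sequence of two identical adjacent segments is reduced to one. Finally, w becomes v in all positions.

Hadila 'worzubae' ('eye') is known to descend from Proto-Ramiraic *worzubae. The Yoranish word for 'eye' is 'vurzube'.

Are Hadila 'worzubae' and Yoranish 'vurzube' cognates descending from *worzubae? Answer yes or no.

Derive the expected Yoranish reflex of *worzubae:
Yoranish: *worzubae > worzubee > wurzubee > wurzube > vurzube  (by vowel merger, vowel merger, degemination, unconditioned shift)
Yoranish 'vurzube' matches the regular reflex exactly, so the pair is cognate.

yes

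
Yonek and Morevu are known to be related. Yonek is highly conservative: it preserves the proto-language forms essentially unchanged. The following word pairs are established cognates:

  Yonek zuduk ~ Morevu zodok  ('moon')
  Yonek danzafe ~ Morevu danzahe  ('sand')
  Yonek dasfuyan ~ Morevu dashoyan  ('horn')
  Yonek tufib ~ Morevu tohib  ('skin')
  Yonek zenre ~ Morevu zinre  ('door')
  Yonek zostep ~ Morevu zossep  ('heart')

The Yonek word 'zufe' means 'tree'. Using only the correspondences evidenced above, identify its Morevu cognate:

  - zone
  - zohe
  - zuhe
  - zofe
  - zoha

tufib ~ tohib — Yonek u corresponds to Morevu o after a consonant, before a labial obstruent.
danzafe ~ danzahe — Yonek f corresponds to Morevu h between vowels (before a front vowel).
Applying these to Yonek 'zufe':
  zufe → zofe   (u→o after a consonant, before a labial obstruent)
  zofe → zohe   (f→h between vowels (before a front vowel))
So the Morevu cognate is 'zohe'.

zohe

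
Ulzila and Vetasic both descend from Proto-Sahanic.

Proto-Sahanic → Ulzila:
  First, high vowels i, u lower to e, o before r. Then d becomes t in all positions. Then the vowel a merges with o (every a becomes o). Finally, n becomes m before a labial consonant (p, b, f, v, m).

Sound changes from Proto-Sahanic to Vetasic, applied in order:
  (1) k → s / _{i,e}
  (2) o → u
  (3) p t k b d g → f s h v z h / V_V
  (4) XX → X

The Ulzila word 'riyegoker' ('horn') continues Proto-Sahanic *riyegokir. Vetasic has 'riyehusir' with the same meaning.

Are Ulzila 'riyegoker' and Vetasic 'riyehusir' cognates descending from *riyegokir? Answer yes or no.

yes

Derive the expected Vetasic reflex of *riyegokir:
Vetasic: start from *riyegokir.
  rule 1 (palatalisation): riyegokir → riyegosir
  rule 2 (vowel merger): riyegosir → riyegusir
  rule 3 (intervocalic lenition): riyegusir → riyehusir
  rule 4: no change — riyehusir
  ⇒ Vetasic riyehusir
Vetasic 'riyehusir' matches the regular reflex exactly, so the pair is cognate.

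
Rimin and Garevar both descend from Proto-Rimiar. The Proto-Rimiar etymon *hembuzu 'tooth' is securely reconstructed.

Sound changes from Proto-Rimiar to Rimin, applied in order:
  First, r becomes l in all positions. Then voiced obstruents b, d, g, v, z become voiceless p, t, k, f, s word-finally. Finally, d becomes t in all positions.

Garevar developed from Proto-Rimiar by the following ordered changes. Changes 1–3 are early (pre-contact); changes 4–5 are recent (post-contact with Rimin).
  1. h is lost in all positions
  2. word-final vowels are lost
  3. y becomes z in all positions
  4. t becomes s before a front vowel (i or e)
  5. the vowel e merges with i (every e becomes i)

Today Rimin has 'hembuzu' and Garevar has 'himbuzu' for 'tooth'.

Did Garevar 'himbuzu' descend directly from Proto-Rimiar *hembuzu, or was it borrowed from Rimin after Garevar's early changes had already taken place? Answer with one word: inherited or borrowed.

borrowed

If inherited, *hembuzu would pass through all of Garevar's changes:
Garevar: *hembuzu
  hembuzu → embuzu   [h-loss]
  embuzu → embuz   [apocope]
  embuz (rule 3 does not apply)
  embuz (rule 4 does not apply)
  embuz → imbuz   [vowel merger]
  giving Garevar imbuz.
If borrowed from Rimin 'hembuzu' after the early changes, it would undergo only the recent ones:
  rule 4 (palatalisation): no change (hembuzu)
  rule 5 (vowel merger): hembuzu → himbuzu
  ⇒ as a loan: himbuzu
Garevar 'himbuzu' matches the loan outcome 'himbuzu', not the inherited 'imbuz' — it skipped the early Garevar changes, so it was borrowed from Rimin.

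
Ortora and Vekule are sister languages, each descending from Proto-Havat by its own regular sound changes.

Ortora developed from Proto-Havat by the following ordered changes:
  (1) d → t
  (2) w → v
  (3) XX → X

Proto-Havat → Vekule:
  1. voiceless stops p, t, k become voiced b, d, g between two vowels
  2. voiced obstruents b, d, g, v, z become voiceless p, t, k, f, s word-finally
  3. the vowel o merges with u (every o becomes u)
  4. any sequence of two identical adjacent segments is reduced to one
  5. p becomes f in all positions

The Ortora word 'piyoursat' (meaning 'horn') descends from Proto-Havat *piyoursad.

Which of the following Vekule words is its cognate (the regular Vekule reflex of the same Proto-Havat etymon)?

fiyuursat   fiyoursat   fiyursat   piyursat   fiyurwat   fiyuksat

fiyursat

Vekule: *piyoursad > piyoursat > piyuursat > piyursat > fiyursat  (by final devoicing, vowel merger, degemination, unconditioned shift)
The other candidates each miss or misapply at least one Vekule change.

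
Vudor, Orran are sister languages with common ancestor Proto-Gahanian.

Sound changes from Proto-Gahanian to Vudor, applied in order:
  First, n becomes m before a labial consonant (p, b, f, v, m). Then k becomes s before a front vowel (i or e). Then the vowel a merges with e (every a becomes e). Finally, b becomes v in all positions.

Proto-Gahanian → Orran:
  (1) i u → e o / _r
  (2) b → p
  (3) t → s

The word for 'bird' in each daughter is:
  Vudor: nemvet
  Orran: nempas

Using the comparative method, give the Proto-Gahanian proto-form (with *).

Position 4: Vudor has v, Orran has p. Taking the neighbouring segments as reconstructed: Vudor v could go back to *b or *v; Orran p could go back to *p or *b — the one source consistent with every daughter is *b.
Position 6: Vudor has t, Orran has s. Vudor preserves t here (none of its changes turn any other segment into t), so the proto-segment is *t.
This points to *nembat. Verify forward in each daughter:
Vudor: start from *nembat.
  rule 1: no change — nembat
  rule 2: no change — nembat
  rule 3 (vowel merger): nembat → nembet
  rule 4 (unconditioned shift): nembet → nemvet
  ⇒ Vudor nemvet
Orran: start from *nembat.
  rule 1: no change — nembat
  rule 2 (unconditioned shift): nembat → nempat
  rule 3 (unconditioned shift): nempat → nempas
  ⇒ Orran nempas
No other proto-form is consistent with every reflex, so the reconstruction is *nembat.

*nembat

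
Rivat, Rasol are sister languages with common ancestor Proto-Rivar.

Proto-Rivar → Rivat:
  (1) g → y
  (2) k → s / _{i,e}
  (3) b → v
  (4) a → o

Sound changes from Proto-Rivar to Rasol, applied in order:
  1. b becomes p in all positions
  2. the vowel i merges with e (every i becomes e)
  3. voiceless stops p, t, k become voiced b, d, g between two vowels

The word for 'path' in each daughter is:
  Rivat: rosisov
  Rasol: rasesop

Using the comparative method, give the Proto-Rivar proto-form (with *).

Position 7: Rivat has v, Rasol has p. Taking the neighbouring segments as reconstructed: Rivat v could go back to *b or *v; Rasol p could go back to *p or *b — the one source consistent with every daughter is *b.
Position 2: Rivat has o, Rasol has a. Rasol preserves a here (none of its changes turn any other segment into a), so the proto-segment is *a.
Position 4: Rivat has i, Rasol has e. Rivat preserves i here (none of its changes turn any other segment into i), so the proto-segment is *i.
Verify the candidate proto-form against each daughter:
Rivat: start from *rasisob.
  rule 1: no change — rasisob
  rule 2: no change — rasisob
  rule 3 (unconditioned shift): rasisob → rasisov
  rule 4 (vowel merger): rasisov → rosisov
  ⇒ Rivat rosisov
Rasol: *rasisob
  rasisob → rasisop   [unconditioned shift]
  rasisop → rasesop   [vowel merger]
  rasesop (rule 3 does not apply)
  giving Rasol rasesop.
*rasisob is the unique common source.

*rasisob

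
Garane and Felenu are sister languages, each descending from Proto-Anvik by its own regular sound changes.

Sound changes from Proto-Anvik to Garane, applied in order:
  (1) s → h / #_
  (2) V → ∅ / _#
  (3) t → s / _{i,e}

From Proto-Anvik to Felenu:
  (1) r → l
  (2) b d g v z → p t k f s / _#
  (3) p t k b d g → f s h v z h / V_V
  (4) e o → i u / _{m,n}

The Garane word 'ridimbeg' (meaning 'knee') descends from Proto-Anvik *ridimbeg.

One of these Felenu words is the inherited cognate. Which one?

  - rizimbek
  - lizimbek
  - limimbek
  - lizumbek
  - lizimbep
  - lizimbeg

lizimbek

Felenu: *ridimbeg
  ridimbeg → lidimbeg   [unconditioned shift]
  lidimbeg → lidimbek   [final devoicing]
  lidimbek → lizimbek   [intervocalic lenition]
  lizimbek (rule 4 does not apply)
  giving Felenu lizimbek.
Among the options, 'lizimbek' alone shows every Felenu change applied in order.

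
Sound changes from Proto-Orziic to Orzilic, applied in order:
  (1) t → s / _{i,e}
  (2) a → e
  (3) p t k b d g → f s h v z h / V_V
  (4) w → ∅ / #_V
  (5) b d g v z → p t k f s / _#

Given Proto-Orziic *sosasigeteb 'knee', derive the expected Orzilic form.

Orzilic: start from *sosasigeteb.
  rule 1 (palatalisation): sosasigeteb → sosasigeseb
  rule 2 (vowel merger): sosasigeseb → sosesigeseb
  rule 3 (intervocalic lenition): sosesigeseb → sosesiheseb
  rule 4: no change — sosesiheseb
  rule 5 (final devoicing): sosesiheseb → sosesihesep
  ⇒ Orzilic sosesihesep

sosesihesep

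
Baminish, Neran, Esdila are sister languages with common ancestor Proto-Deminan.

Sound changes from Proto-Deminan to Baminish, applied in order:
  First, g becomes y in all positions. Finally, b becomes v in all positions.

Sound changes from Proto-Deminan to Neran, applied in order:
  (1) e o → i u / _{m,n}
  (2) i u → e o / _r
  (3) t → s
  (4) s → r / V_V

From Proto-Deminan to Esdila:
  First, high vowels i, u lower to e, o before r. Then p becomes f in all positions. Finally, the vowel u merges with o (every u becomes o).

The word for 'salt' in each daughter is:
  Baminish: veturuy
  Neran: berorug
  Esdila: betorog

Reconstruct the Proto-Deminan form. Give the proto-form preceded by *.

*beturug

Position 1: Baminish has v, Neran has b, Esdila has b. Neran preserves b here (none of its changes turn any other segment into b), so the proto-segment is *b.
Position 3: Baminish has t, Neran has r, Esdila has t. Baminish preserves t here (none of its changes turn any other segment into t), so the proto-segment is *t.
Position 6: Baminish has u, Neran has u, Esdila has o. Baminish preserves u here (none of its changes turn any other segment into u), so the proto-segment is *u.
Verify the candidate proto-form against each daughter:
Baminish: *beturug
  beturug → beturuy   [unconditioned shift]
  beturuy → veturuy   [unconditioned shift]
  giving Baminish veturuy.
Neran: *beturug
  beturug (rule 1 does not apply)
  beturug → betorug   [pre-rhotic lowering]
  betorug → besorug   [unconditioned shift]
  besorug → berorug   [rhotacism]
  giving Neran berorug.
Esdila: start from *beturug.
  rule 1 (pre-rhotic lowering): beturug → betorug
  rule 2: no change — betorug
  rule 3 (vowel merger): betorug → betorog
  ⇒ Esdila betorog
Only *beturug yields all of Baminish veturuy, Neran berorug, Esdila betorog.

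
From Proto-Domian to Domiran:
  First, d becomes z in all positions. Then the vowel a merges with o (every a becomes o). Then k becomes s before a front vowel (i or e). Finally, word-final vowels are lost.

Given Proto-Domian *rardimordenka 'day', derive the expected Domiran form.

rorzimorzenk

Domiran: start from *rardimordenka.
  rule 1 (unconditioned shift): rardimordenka → rarzimorzenka
  rule 2 (vowel merger): rarzimorzenka → rorzimorzenko
  rule 3: no change — rorzimorzenko
  rule 4 (apocope): rorzimorzenko → rorzimorzenk
  ⇒ Domiran rorzimorzenk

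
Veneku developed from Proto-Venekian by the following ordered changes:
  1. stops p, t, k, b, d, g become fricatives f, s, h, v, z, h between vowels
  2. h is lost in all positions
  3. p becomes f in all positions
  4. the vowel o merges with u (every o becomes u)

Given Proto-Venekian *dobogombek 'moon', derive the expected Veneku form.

Veneku: *dobogombek
  dobogombek → dovohombek   [intervocalic lenition]
  dovohombek → dovoombek   [h-loss]
  dovoombek (rule 3 does not apply)
  dovoombek → duvuumbek   [vowel merger]
  giving Veneku duvuumbek.

duvuumbek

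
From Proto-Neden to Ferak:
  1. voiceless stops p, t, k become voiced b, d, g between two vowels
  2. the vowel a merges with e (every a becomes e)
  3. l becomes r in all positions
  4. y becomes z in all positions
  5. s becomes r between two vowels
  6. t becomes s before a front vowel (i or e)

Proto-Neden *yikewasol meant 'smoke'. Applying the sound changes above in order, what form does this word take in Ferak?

zigeweror

Ferak: start from *yikewasol.
  rule 1 (intervocalic voicing): yikewasol → yigewasol
  rule 2 (vowel merger): yigewasol → yigewesol
  rule 3 (unconditioned shift): yigewesol → yigewesor
  rule 4 (unconditioned shift): yigewesor → zigewesor
  rule 5 (rhotacism): zigewesor → zigeweror
  rule 6: no change — zigeweror
  ⇒ Ferak zigeweror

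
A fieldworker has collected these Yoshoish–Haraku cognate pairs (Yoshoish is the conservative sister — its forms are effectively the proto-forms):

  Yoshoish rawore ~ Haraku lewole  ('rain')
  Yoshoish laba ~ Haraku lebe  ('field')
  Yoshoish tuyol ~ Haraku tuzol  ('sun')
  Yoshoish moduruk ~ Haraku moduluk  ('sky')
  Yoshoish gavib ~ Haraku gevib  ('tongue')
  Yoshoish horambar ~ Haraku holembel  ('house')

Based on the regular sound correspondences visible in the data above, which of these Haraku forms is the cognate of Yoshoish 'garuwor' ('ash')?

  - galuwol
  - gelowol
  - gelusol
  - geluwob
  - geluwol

horambar ~ holembel — Yoshoish a corresponds to Haraku e after a consonant, before r.
moduruk ~ moduluk — Yoshoish r corresponds to Haraku l between vowels (before a back vowel).
horambar ~ holembel — Yoshoish r corresponds to Haraku l word-finally.
Applying these to Yoshoish 'garuwor':
  garuwor → geruwor   (a→e after a consonant, before r)
  geruwor → geluwor   (r→l between vowels (before a back vowel))
  geluwor → geluwol   (r→l word-finally)
So the Haraku cognate is 'geluwol'.

geluwol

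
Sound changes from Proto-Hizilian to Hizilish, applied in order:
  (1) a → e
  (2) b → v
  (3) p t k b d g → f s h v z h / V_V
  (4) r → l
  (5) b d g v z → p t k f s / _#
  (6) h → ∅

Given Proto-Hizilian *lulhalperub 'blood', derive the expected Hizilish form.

lulelpeluf

Hizilish: *lulhalperub
  lulhalperub → lulhelperub   [vowel merger]
  lulhelperub → lulhelperuv   [unconditioned shift]
  lulhelperuv (rule 3 does not apply)
  lulhelperuv → lulhelpeluv   [unconditioned shift]
  lulhelpeluv → lulhelpeluf   [final devoicing]
  lulhelpeluf → lulelpeluf   [h-loss]
  giving Hizilish lulelpeluf.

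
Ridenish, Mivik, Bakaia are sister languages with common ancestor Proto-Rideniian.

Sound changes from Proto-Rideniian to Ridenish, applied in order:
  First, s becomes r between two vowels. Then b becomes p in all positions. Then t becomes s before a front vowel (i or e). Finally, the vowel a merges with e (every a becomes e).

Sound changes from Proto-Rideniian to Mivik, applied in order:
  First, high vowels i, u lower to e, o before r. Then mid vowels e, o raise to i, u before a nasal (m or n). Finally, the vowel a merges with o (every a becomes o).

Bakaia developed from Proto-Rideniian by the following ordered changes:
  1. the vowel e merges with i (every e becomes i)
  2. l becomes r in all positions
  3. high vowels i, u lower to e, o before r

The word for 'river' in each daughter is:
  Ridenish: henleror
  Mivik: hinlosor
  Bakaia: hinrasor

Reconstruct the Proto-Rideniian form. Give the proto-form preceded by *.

*henlasor

Position 2: Ridenish has e, Mivik has i, Bakaia has i. Taking the neighbouring segments as reconstructed: Ridenish e could go back to *a or *e; Mivik i could go back to *e or *i; Bakaia i could go back to *e or *i — the one source consistent with every daughter is *e.
Position 4: Ridenish has l, Mivik has l, Bakaia has r. Ridenish preserves l here (none of its changes turn any other segment into l), so the proto-segment is *l.
Verify the candidate proto-form against each daughter:
Ridenish: *henlasor > henlaror > henleror  (by rhotacism, vowel merger)
Mivik: *henlasor
  henlasor (rule 1 does not apply)
  henlasor → hinlasor   [pre-nasal raising]
  hinlasor → hinlosor   [vowel merger]
  giving Mivik hinlosor.
Bakaia: start from *henlasor.
  rule 1 (vowel merger): henlasor → hinlasor
  rule 2 (unconditioned shift): hinlasor → hinrasor
  rule 3: no change — hinrasor
  ⇒ Bakaia hinrasor
No other proto-form is consistent with every reflex, so the reconstruction is *henlasor.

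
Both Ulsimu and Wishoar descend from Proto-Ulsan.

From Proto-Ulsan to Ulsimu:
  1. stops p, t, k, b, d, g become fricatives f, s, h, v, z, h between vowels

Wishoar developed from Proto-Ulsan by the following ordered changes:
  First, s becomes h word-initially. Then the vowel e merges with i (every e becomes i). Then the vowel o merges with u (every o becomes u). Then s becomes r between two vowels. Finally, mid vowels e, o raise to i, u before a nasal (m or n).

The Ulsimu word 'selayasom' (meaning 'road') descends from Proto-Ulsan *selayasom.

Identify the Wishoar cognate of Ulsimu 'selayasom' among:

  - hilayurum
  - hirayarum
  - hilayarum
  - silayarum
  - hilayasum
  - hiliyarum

hilayarum

Wishoar: start from *selayasom.
  rule 1 (debuccalisation): selayasom → helayasom
  rule 2 (vowel merger): helayasom → hilayasom
  rule 3 (vowel merger): hilayasom → hilayasum
  rule 4 (rhotacism): hilayasum → hilayarum
  rule 5: no change — hilayarum
  ⇒ Wishoar hilayarum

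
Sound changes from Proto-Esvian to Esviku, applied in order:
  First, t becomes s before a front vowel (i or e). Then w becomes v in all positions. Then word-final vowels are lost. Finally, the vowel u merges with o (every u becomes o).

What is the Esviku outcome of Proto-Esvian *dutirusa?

dosiros

Esviku: *dutirusa
  dutirusa → dusirusa   [palatalisation]
  dusirusa (rule 2 does not apply)
  dusirusa → dusirus   [apocope]
  dusirus → dosiros   [vowel merger]
  giving Esviku dosiros.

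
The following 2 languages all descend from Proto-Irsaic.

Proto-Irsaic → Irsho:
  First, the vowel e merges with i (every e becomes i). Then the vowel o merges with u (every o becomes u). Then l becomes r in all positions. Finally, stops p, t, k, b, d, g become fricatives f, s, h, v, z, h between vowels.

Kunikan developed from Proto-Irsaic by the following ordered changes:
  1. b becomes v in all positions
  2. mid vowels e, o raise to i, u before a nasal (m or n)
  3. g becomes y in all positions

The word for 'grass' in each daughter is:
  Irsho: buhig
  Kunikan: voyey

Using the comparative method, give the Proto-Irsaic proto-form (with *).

Position 5: Irsho has g, Kunikan has y. Irsho preserves g here (none of its changes turn any other segment into g), so the proto-segment is *g.
Position 2: Irsho has u, Kunikan has o. Kunikan preserves o here (none of its changes turn any other segment into o), so the proto-segment is *o.
This points to *bogeg. Verify forward in each daughter:
Irsho: start from *bogeg.
  rule 1 (vowel merger): bogeg → bogig
  rule 2 (vowel merger): bogig → bugig
  rule 3: no change — bugig
  rule 4 (intervocalic lenition): bugig → buhig
  ⇒ Irsho buhig
Kunikan: start from *bogeg.
  rule 1 (unconditioned shift): bogeg → vogeg
  rule 2: no change — vogeg
  rule 3 (unconditioned shift): vogeg → voyey
  ⇒ Kunikan voyey
Only *bogeg yields all of Irsho buhig, Kunikan voyey.

*bogeg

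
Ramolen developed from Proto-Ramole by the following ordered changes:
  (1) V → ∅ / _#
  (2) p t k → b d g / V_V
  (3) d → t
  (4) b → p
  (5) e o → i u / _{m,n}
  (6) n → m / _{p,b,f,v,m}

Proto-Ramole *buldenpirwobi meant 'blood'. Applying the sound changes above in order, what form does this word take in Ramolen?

Ramolen: *buldenpirwobi
  buldenpirwobi → buldenpirwob   [apocope]
  buldenpirwob (rule 2 does not apply)
  buldenpirwob → bultenpirwob   [unconditioned shift]
  bultenpirwob → pultenpirwop   [unconditioned shift]
  pultenpirwop → pultinpirwop   [pre-nasal raising]
  pultinpirwop → pultimpirwop   [nasal place assimilation]
  giving Ramolen pultimpirwop.

pultimpirwop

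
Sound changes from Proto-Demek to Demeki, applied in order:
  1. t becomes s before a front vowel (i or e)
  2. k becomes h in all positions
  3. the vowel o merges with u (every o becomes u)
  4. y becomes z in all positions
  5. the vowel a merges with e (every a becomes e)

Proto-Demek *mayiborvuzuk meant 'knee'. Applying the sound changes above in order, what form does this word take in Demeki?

Demeki: start from *mayiborvuzuk.
  rule 1: no change — mayiborvuzuk
  rule 2 (unconditioned shift): mayiborvuzuk → mayiborvuzuh
  rule 3 (vowel merger): mayiborvuzuh → mayiburvuzuh
  rule 4 (unconditioned shift): mayiburvuzuh → maziburvuzuh
  rule 5 (vowel merger): maziburvuzuh → meziburvuzuh
  ⇒ Demeki meziburvuzuh

meziburvuzuh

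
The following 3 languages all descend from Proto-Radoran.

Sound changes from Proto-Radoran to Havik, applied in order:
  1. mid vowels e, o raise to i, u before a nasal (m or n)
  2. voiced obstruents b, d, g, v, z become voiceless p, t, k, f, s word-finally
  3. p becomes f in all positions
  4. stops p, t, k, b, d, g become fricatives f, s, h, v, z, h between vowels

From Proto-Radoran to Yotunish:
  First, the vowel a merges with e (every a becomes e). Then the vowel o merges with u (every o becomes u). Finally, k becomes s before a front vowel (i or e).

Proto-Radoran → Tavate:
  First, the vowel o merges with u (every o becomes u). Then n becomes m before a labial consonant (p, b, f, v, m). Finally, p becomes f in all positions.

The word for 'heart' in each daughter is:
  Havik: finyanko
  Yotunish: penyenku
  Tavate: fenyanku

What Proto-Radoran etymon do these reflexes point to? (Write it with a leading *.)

*penyanko

Position 5: Havik has a, Yotunish has e, Tavate has a. Havik preserves a here (none of its changes turn any other segment into a), so the proto-segment is *a.
Position 8: Havik has o, Yotunish has u, Tavate has u. Havik preserves o here (none of its changes turn any other segment into o), so the proto-segment is *o.
Position 2: Havik has i, Yotunish has e, Tavate has e. Tavate preserves e here (none of its changes turn any other segment into e), so the proto-segment is *e.
This points to *penyanko. Verify forward in each daughter:
Havik: *penyanko
  penyanko → pinyanko   [pre-nasal raising]
  pinyanko (rule 2 does not apply)
  pinyanko → finyanko   [unconditioned shift]
  finyanko (rule 4 does not apply)
  giving Havik finyanko.
Yotunish: start from *penyanko.
  rule 1 (vowel merger): penyanko → penyenko
  rule 2 (vowel merger): penyenko → penyenku
  rule 3: no change — penyenku
  ⇒ Yotunish penyenku
Tavate: *penyanko
  penyanko → penyanku   [vowel merger]
  penyanku (rule 2 does not apply)
  penyanku → fenyanku   [unconditioned shift]
  giving Tavate fenyanku.
Only *penyanko yields all of Havik finyanko, Yotunish penyenku, Tavate fenyanku.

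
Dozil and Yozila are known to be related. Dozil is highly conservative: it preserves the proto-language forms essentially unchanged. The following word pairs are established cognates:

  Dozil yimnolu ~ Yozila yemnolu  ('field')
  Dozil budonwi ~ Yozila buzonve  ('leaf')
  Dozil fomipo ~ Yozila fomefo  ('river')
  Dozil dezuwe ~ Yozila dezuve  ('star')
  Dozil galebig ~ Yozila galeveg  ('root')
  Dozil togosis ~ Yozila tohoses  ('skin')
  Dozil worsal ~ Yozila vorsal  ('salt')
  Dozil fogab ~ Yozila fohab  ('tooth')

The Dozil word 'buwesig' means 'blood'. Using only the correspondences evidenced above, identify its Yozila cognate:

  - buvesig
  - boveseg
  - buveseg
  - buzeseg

buveseg

dezuwe ~ dezuve — Dozil w corresponds to Yozila v between vowels (before a front vowel).
galebig ~ galeveg, togosis ~ tohoses — Dozil i corresponds to Yozila e after a consonant, before a consonant other than r, m, n, p, b, f, v.
Applying these to Dozil 'buwesig':
  buwesig → buvesig   (w→v between vowels (before a front vowel))
  buvesig → buveseg   (i→e after a consonant, before a consonant other than r, m, n, p, b, f, v)
So the Yozila cognate is 'buveseg'.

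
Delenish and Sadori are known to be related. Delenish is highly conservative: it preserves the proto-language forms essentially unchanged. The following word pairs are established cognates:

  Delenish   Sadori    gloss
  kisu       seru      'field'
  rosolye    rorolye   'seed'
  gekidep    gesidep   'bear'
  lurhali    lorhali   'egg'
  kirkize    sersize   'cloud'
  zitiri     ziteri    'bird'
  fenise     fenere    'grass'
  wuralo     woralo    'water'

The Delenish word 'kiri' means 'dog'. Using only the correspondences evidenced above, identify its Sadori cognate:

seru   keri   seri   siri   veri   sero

seri

kisu ~ seru, kirkize ~ sersize — Delenish k corresponds to Sadori s word-initially before a front vowel.
kirkize ~ sersize, zitiri ~ ziteri — Delenish i corresponds to Sadori e after a consonant, before r.
Applying these to Delenish 'kiri':
  kiri → siri   (k→s word-initially before a front vowel)
  siri → seri   (i→e after a consonant, before r)
So the Sadori cognate is 'seri'.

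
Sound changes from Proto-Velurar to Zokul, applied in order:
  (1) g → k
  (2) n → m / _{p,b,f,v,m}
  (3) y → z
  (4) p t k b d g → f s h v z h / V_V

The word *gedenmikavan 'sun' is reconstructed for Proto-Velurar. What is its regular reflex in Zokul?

Zokul: *gedenmikavan
  gedenmikavan → kedenmikavan   [unconditioned shift]
  kedenmikavan → kedemmikavan   [nasal place assimilation]
  kedemmikavan (rule 3 does not apply)
  kedemmikavan → kezemmihavan   [intervocalic lenition]
  giving Zokul kezemmihavan.

kezemmihavan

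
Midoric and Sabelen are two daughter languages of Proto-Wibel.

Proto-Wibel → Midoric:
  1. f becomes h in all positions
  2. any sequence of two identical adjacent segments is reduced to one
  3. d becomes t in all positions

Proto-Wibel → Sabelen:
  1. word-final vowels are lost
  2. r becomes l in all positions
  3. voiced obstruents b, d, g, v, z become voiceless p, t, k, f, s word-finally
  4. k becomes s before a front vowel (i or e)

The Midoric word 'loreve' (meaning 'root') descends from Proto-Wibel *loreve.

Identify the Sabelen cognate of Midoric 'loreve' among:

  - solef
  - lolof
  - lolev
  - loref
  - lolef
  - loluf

Sabelen: start from *loreve.
  rule 1 (apocope): loreve → lorev
  rule 2 (unconditioned shift): lorev → lolev
  rule 3 (final devoicing): lolev → lolef
  rule 4: no change — lolef
  ⇒ Sabelen lolef
Only 'lolef' matches the regular Sabelen development of *loreve.

lolef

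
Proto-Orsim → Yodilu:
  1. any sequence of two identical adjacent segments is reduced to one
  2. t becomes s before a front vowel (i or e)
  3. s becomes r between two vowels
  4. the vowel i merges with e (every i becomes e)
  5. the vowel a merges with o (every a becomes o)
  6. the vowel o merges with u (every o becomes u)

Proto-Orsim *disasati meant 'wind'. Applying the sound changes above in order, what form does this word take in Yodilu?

Yodilu: *disasati > disasasi > dirarari > derarare > derorore > derurure  (by palatalisation, rhotacism, vowel merger, vowel merger, vowel merger)

derurure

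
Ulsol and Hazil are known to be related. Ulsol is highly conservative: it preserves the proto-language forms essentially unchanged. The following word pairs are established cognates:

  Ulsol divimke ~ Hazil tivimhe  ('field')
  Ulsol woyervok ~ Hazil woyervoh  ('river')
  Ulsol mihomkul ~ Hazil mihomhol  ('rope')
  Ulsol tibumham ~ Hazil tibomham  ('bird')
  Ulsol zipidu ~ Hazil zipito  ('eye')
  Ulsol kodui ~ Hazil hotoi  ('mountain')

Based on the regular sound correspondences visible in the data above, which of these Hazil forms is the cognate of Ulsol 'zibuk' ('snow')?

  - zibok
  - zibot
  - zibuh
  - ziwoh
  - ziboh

mihomkul ~ mihomhol — Ulsol u corresponds to Hazil o after a consonant, before a consonant other than r, m, n, p, b, f, v.
woyervok ~ woyervoh — Ulsol k corresponds to Hazil h word-finally.
Applying these to Ulsol 'zibuk':
  zibuk → zibok   (u→o after a consonant, before a consonant other than r, m, n, p, b, f, v)
  zibok → ziboh   (k→h word-finally)
So the Hazil cognate is 'ziboh'.

ziboh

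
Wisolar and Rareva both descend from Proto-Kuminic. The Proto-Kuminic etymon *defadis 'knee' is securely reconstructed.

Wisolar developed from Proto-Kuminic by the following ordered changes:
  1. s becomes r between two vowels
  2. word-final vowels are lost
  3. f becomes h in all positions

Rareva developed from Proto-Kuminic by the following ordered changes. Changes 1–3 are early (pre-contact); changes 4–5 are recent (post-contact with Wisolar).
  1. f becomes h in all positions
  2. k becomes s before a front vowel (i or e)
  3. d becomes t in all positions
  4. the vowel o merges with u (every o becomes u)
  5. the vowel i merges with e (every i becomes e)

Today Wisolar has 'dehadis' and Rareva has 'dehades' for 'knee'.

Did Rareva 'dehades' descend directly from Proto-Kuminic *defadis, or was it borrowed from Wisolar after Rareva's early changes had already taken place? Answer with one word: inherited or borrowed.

borrowed

If inherited, *defadis would pass through all of Rareva's changes:
Rareva: *defadis
  defadis → dehadis   [unconditioned shift]
  dehadis (rule 2 does not apply)
  dehadis → tehatis   [unconditioned shift]
  tehatis (rule 4 does not apply)
  tehatis → tehates   [vowel merger]
  giving Rareva tehates.
If borrowed from Wisolar 'dehadis' after the early changes, it would undergo only the recent ones:
  rule 4 (vowel merger): no change (dehadis)
  rule 5 (vowel merger): dehadis → dehades
  ⇒ as a loan: dehades
Rareva 'dehades' matches the loan outcome 'dehades', not the inherited 'tehates' — it skipped the early Rareva changes, so it was borrowed from Wisolar.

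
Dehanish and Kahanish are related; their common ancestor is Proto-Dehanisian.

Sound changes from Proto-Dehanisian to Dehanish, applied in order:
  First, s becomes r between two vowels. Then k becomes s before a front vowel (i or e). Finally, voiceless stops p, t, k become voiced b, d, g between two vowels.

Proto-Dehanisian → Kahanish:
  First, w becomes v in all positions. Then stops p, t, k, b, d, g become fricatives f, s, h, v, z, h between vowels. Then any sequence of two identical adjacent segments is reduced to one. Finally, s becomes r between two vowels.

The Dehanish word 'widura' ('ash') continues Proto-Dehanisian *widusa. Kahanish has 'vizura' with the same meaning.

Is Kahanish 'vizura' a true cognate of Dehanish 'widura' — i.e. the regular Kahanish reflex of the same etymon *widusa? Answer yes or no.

Derive the expected Kahanish reflex of *widusa:
Kahanish: start from *widusa.
  rule 1 (unconditioned shift): widusa → vidusa
  rule 2 (intervocalic lenition): vidusa → vizusa
  rule 3: no change — vizusa
  rule 4 (rhotacism): vizusa → vizura
  ⇒ Kahanish vizura
Kahanish 'vizura' matches the regular reflex exactly, so the pair is cognate.

yes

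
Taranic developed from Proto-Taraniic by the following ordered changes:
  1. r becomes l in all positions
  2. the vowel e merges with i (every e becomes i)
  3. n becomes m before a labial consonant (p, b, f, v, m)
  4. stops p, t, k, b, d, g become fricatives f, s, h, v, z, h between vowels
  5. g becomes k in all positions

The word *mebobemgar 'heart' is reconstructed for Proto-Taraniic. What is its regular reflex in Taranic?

Taranic: *mebobemgar > mebobemgal > mibobimgal > mivovimgal > mivovimkal  (by unconditioned shift, vowel merger, intervocalic lenition, unconditioned shift)

mivovimkal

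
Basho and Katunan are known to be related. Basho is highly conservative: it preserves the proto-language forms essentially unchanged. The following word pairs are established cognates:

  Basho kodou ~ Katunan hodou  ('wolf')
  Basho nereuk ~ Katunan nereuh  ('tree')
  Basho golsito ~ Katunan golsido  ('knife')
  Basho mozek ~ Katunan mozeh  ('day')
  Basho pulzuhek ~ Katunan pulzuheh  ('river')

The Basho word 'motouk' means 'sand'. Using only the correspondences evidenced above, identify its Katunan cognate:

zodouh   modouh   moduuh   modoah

modouh

golsito ~ golsido — Basho t corresponds to Katunan d between vowels (before a back vowel).
nereuk ~ nereuh, mozek ~ mozeh — Basho k corresponds to Katunan h word-finally.
Applying these to Basho 'motouk':
  motouk → modouk   (t→d between vowels (before a back vowel))
  modouk → modouh   (k→h word-finally)
So the Katunan cognate is 'modouh'.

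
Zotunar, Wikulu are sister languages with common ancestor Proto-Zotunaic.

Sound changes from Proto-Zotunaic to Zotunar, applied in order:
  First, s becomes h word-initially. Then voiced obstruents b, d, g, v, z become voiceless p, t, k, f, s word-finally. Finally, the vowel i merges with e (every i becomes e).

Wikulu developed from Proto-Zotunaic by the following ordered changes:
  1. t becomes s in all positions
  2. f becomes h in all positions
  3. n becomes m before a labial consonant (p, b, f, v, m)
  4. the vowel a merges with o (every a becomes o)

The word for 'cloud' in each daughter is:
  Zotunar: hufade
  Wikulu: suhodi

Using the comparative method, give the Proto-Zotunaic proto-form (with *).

Position 3: Zotunar has f, Wikulu has h. Taking the neighbouring segments as reconstructed: Zotunar f can only go back to *f; Wikulu h could go back to *f or *h — the one source consistent with every daughter is *f.
Position 4: Zotunar has a, Wikulu has o. Zotunar preserves a here (none of its changes turn any other segment into a), so the proto-segment is *a.
Continuing position by position gives *sufadi; check it forward:
Zotunar: start from *sufadi.
  rule 1 (debuccalisation): sufadi → hufadi
  rule 2: no change — hufadi
  rule 3 (vowel merger): hufadi → hufade
  ⇒ Zotunar hufade
Wikulu: *sufadi
  sufadi (rule 1 does not apply)
  sufadi → suhadi   [unconditioned shift]
  suhadi (rule 3 does not apply)
  suhadi → suhodi   [vowel merger]
  giving Wikulu suhodi.
No other proto-form is consistent with every reflex, so the reconstruction is *sufadi.

*sufadi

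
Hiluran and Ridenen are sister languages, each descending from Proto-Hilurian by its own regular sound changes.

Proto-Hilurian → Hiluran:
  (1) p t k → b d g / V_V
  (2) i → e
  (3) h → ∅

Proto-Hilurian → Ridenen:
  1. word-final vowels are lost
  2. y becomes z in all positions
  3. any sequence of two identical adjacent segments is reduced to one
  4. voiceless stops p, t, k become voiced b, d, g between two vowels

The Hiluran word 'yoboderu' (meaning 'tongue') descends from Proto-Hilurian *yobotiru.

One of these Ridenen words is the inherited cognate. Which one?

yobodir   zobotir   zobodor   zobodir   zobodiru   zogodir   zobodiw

zobodir

Ridenen: start from *yobotiru.
  rule 1 (apocope): yobotiru → yobotir
  rule 2 (unconditioned shift): yobotir → zobotir
  rule 3: no change — zobotir
  rule 4 (intervocalic voicing): zobotir → zobodir
  ⇒ Ridenen zobodir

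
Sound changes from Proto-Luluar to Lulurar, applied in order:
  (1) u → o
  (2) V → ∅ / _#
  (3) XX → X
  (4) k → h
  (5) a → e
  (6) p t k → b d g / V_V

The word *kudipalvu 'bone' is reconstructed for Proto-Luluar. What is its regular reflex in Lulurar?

Lulurar: *kudipalvu
  kudipalvu → kodipalvo   [vowel merger]
  kodipalvo → kodipalv   [apocope]
  kodipalv (rule 3 does not apply)
  kodipalv → hodipalv   [unconditioned shift]
  hodipalv → hodipelv   [vowel merger]
  hodipelv → hodibelv   [intervocalic voicing]
  giving Lulurar hodibelv.

hodibelv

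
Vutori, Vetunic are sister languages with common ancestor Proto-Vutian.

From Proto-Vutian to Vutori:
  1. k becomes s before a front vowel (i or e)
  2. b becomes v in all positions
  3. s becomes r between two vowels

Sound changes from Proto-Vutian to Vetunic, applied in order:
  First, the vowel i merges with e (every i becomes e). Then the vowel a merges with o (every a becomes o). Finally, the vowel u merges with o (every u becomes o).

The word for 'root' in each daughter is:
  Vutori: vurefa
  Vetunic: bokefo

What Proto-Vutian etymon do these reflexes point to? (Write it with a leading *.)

*bukefa

Position 1: Vutori has v, Vetunic has b. Vetunic preserves b here (none of its changes turn any other segment into b), so the proto-segment is *b.
Position 2: Vutori has u, Vetunic has o. Vutori preserves u here (none of its changes turn any other segment into u), so the proto-segment is *u.
Verify the candidate proto-form against each daughter:
Vutori: *bukefa > busefa > vusefa > vurefa  (by palatalisation, unconditioned shift, rhotacism)
Vetunic: start from *bukefa.
  rule 1: no change — bukefa
  rule 2 (vowel merger): bukefa → bukefo
  rule 3 (vowel merger): bukefo → bokefo
  ⇒ Vetunic bokefo
Only *bukefa yields all of Vutori vurefa, Vetunic bokefo.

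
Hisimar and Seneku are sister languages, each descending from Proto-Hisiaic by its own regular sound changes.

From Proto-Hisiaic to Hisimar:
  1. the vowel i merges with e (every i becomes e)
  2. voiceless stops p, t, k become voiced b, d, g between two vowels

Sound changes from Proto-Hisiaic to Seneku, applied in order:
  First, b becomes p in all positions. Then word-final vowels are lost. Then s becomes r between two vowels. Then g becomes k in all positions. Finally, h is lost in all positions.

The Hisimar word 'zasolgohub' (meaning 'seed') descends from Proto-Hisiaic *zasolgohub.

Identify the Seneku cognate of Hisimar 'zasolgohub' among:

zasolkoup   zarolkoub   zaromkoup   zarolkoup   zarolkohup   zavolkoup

Seneku: *zasolgohub
  zasolgohub → zasolgohup   [unconditioned shift]
  zasolgohup (rule 2 does not apply)
  zasolgohup → zarolgohup   [rhotacism]
  zarolgohup → zarolkohup   [unconditioned shift]
  zarolkohup → zarolkoup   [h-loss]
  giving Seneku zarolkoup.
The other candidates each miss or misapply at least one Seneku change.

zarolkoup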